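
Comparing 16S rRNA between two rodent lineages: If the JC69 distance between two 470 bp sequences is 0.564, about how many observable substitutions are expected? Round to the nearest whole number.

Invert JC69: p = (3/4)(1 − e^(−4d/3)) = 0.75 × (1 − e^(-0.752)) = 0.75 × (1 − 0.471423) = 0.396433.
Expected differing sites = pL ≈ 0.396433 × 470 = 186.32351 ≈ 186.

186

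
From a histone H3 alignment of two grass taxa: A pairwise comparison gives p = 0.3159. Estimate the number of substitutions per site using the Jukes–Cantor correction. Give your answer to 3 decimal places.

0.410

d = −(3/4) ln(1 − 4p/3) = −0.75 ln(1 − 0.4212) = −0.75 ln(0.5788)
  = −0.75 × (-0.546798) = 0.410099 substitutions/site.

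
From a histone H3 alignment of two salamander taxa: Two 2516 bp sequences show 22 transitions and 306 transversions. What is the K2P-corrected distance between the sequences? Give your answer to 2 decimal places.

P = 22/2516 ≈ 0.008744 and Q = 306/2516 ≈ 0.121622.
Under the Kimura two-parameter model, d = −½ ln(1 − 2P − Q) − ¼ ln(1 − 2Q).
1 − 2P − Q = 0.86089, giving −½ ln(0.86089) = 0.074894.
1 − 2Q = 0.756756, giving −¼ ln(0.756756) = 0.069679.
d = 0.074894 + 0.069679 = 0.144573.

0.14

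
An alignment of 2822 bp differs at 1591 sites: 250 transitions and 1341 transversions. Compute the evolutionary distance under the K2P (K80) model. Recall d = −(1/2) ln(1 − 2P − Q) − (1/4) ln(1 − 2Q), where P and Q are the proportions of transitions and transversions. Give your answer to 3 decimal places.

P = 250/2822 ≈ 0.08859 and Q = 1341/2822 ≈ 0.475195.
Under the Kimura two-parameter model, d = −½ ln(1 − 2P − Q) − ¼ ln(1 − 2Q).
1 − 2P − Q = 0.347625, giving −½ ln(0.347625) = 0.528315.
1 − 2Q = 0.04961, giving −¼ ln(0.04961) = 0.750891.
d = 0.528315 + 0.750891 = 1.279206.

1.279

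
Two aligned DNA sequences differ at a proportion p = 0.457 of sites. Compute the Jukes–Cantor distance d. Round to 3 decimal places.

0.705

d = −(3/4) ln(1 − 4p/3) = −0.75 ln(1 − 0.609333) = −0.75 ln(0.390667)
  = −0.75 × (-0.939900) = 0.704925 substitutions/site.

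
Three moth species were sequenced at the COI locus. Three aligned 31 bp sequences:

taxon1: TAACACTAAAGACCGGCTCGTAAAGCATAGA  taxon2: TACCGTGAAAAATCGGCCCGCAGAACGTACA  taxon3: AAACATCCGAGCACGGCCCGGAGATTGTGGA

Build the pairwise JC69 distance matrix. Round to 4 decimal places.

taxon1–taxon2: 12/31 sites differ → p ≈ 0.387097, d = −0.75 ln(1 − 0.516129) = 0.544453 ≈ 0.5445.
taxon1–taxon3: 14/31 sites differ → p ≈ 0.451613, d = −0.75 ln(1 − 0.602151) = 0.691262 ≈ 0.6913.
taxon2–taxon3: 14/31 sites differ → p ≈ 0.451613, d = −0.75 ln(1 − 0.602151) = 0.691262 ≈ 0.6913.

d(taxon1,taxon2) = 0.5445, d(taxon1,taxon3) = 0.6913, d(taxon2,taxon3) = 0.6913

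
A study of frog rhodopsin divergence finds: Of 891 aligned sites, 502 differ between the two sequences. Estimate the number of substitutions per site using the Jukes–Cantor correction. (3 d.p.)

p = 502/891 ≈ 0.563412.
d = −(3/4) ln(1 − 4p/3) = −0.75 ln(1 − 0.751216) = −0.75 ln(0.248784)
  = −0.75 × (-1.391170) = 1.043378 substitutions/site.

1.043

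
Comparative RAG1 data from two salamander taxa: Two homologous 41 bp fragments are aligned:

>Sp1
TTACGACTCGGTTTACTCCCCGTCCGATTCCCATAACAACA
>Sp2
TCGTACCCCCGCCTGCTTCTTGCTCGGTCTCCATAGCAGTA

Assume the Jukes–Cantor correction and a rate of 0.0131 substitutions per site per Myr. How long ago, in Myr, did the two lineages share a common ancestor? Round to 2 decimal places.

32.88

The sequences differ at 21 of 41 sites, so p = 21/41 ≈ 0.512195.
d = −(3/4) ln(1 − 4p/3) = −0.75 ln(1 − 0.682927) = −0.75 ln(0.317073)
  = −0.75 × (-1.148623) = 0.861467 substitutions/site.
Under a molecular clock d = 2μt, so t = d/(2μ) = 0.861467 / (2 × 0.0131) = 32.88 Myr.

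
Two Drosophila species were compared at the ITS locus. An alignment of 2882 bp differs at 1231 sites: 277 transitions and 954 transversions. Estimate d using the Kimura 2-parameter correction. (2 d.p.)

P = 277/2882 ≈ 0.096114 and Q = 954/2882 ≈ 0.33102.
Under the Kimura two-parameter model, d = −½ ln(1 − 2P − Q) − ¼ ln(1 − 2Q).
1 − 2P − Q = 0.476752, giving −½ ln(0.476752) = 0.370379.
1 − 2Q = 0.33796, giving −¼ ln(0.33796) = 0.271207.
d = 0.370379 + 0.271207 = 0.641586.

0.64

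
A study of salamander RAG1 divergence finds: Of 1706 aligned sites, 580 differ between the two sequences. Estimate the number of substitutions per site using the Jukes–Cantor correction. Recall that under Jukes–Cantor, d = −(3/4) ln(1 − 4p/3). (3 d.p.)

0.453

p = 580/1706 ≈ 0.339977.
d = −(3/4) ln(1 − 4p/3) = −0.75 ln(1 − 0.453303) = −0.75 ln(0.546697)
  = −0.75 × (-0.603861) = 0.452896 substitutions/site.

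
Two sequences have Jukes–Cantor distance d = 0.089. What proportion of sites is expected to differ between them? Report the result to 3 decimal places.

p = (3/4)(1 − e^(−4d/3)) = 0.75 × (1 − e^(-0.118667)) = 0.75 × (1 − 0.888103) = 0.083923.

0.084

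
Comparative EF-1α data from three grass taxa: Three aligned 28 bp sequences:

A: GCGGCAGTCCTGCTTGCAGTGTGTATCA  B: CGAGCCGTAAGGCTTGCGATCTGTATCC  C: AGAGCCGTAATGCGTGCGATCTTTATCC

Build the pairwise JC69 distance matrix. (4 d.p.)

A–B: 11/28 sites differ → p ≈ 0.392857, d = −0.75 ln(1 − 0.523809) = 0.556452 ≈ 0.5565.
A–C: 12/28 sites differ → p ≈ 0.428571, d = −0.75 ln(1 − 0.571428) = 0.635472 ≈ 0.6355.
B–C: 4/28 sites differ → p ≈ 0.142857, d = −0.75 ln(1 − 0.190476) = 0.158482 ≈ 0.1585.

d(A,B) = 0.5565, d(A,C) = 0.6355, d(B,C) = 0.1585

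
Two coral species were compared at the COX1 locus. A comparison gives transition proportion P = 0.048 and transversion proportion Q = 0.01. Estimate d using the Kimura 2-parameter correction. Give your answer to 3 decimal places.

0.061

Under the Kimura two-parameter model, d = −½ ln(1 − 2P − Q) − ¼ ln(1 − 2Q).
1 − 2P − Q = 0.894, giving −½ ln(0.894) = 0.056025.
1 − 2Q = 0.98, giving −¼ ln(0.98) = 0.005051.
d = 0.056025 + 0.005051 = 0.061076.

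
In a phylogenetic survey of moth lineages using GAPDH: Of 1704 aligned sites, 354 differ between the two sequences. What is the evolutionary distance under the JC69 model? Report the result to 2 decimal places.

0.24

p = 354/1704 ≈ 0.207746.
d = −(3/4) ln(1 − 4p/3) = −0.75 ln(1 − 0.276995) = −0.75 ln(0.723005)
  = −0.75 × (-0.324339) = 0.243254 substitutions/site.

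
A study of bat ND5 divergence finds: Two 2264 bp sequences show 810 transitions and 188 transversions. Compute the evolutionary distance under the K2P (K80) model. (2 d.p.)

P = 810/2264 ≈ 0.357774 and Q = 188/2264 ≈ 0.083039.
Under the Kimura two-parameter model, d = −½ ln(1 − 2P − Q) − ¼ ln(1 − 2Q).
1 − 2P − Q = 0.201413, giving −½ ln(0.201413) = 0.801199.
1 − 2Q = 0.833922, giving −¼ ln(0.833922) = 0.045404.
d = 0.801199 + 0.045404 = 0.846603.

0.85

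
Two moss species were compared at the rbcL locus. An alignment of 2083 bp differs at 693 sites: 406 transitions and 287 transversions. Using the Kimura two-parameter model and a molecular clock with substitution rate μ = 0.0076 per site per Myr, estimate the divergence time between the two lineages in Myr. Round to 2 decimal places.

29.97

P = 406/2083 ≈ 0.194911 and Q = 287/2083 ≈ 0.137782.
Under the Kimura two-parameter model, d = −½ ln(1 − 2P − Q) − ¼ ln(1 − 2Q).
1 − 2P − Q = 0.472396, giving −½ ln(0.472396) = 0.374969.
1 − 2Q = 0.724436, giving −¼ ln(0.724436) = 0.080590.
d = 0.374969 + 0.080590 = 0.455559.
Under a molecular clock d = 2μt, so t = d/(2μ) = 0.455559 / (2 × 0.0076) = 29.97 Myr.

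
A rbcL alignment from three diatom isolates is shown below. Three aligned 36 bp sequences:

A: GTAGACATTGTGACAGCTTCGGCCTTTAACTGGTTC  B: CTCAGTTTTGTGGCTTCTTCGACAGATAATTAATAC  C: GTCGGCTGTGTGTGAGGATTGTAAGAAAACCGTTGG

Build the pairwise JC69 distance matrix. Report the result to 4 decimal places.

d(A,B) = 0.7449, d(A,C) = 0.9123, d(B,C) = 1.0124

A–B: 17/36 sites differ → p ≈ 0.472222, d = −0.75 ln(1 − 0.629629) = 0.744938 ≈ 0.7449.
A–C: 19/36 sites differ → p ≈ 0.527778, d = −0.75 ln(1 − 0.703704) = 0.912297 ≈ 0.9123.
B–C: 20/36 sites differ → p ≈ 0.555556, d = −0.75 ln(1 − 0.740741) = 1.012446 ≈ 1.0124.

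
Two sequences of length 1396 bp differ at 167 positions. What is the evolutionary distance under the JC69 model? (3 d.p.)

0.130

p = 167/1396 ≈ 0.119628.
d = −(3/4) ln(1 − 4p/3) = −0.75 ln(1 − 0.159504) = −0.75 ln(0.840496)
  = −0.75 × (-0.173763) = 0.130322 substitutions/site.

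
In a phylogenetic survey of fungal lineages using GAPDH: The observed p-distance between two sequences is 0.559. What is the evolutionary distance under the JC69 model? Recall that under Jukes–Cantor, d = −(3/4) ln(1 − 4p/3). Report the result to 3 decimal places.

1.026

d = −(3/4) ln(1 − 4p/3) = −0.75 ln(1 − 0.745333) = −0.75 ln(0.254667)
  = −0.75 × (-1.367798) = 1.025849 substitutions/site.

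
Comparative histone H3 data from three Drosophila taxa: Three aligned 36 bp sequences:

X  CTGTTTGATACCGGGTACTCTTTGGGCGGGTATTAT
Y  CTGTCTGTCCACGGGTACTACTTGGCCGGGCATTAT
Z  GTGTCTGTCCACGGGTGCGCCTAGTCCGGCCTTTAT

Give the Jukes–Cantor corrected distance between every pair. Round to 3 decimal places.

d(X,Y) = 0.304, d(X,Z) = 0.608, d(Y,Z) = 0.264

X–Y: 9/36 sites differ → p = 0.25, d = −0.75 ln(1 − 0.333333) = 0.304098 ≈ 0.304.
X–Z: 15/36 sites differ → p ≈ 0.416667, d = −0.75 ln(1 − 0.555556) = 0.608198 ≈ 0.608.
Y–Z: 8/36 sites differ → p ≈ 0.222222, d = −0.75 ln(1 − 0.296296) = 0.263548 ≈ 0.264.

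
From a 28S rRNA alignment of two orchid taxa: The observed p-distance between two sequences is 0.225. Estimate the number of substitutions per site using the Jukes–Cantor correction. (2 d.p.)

0.27

d = −(3/4) ln(1 − 4p/3) = −0.75 ln(1 − 0.3) = −0.75 ln(0.7)
  = −0.75 × (-0.356675) = 0.267506 substitutions/site.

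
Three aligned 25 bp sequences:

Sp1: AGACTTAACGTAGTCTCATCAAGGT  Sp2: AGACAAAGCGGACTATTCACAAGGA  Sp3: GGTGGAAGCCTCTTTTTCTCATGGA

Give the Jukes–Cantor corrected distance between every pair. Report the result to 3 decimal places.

Sp1–Sp2: 10/25 sites differ → p = 0.4, d = −0.75 ln(1 − 0.533333) = 0.571605 ≈ 0.572.
Sp1–Sp3: 14/25 sites differ → p = 0.56, d = −0.75 ln(1 − 0.746667) = 1.029788 ≈ 1.030.
Sp2–Sp3: 11/25 sites differ → p = 0.44, d = −0.75 ln(1 − 0.586667) = 0.662626 ≈ 0.663.

d(Sp1,Sp2) = 0.572, d(Sp1,Sp3) = 1.030, d(Sp2,Sp3) = 0.663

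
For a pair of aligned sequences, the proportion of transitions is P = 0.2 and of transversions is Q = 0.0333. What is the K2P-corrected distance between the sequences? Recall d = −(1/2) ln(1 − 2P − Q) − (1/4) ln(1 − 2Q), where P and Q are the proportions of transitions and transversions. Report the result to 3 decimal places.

0.301

Under the Kimura two-parameter model, d = −½ ln(1 − 2P − Q) − ¼ ln(1 − 2Q).
1 − 2P − Q = 0.5667, giving −½ ln(0.5667) = 0.283963.
1 − 2Q = 0.9334, giving −¼ ln(0.9334) = 0.017230.
d = 0.283963 + 0.017230 = 0.301193.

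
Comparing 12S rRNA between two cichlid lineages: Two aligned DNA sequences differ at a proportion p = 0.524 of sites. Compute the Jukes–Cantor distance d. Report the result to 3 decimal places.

d = −(3/4) ln(1 − 4p/3) = −0.75 ln(1 − 0.698667) = −0.75 ln(0.301333)
  = −0.75 × (-1.199539) = 0.899654 substitutions/site.

0.900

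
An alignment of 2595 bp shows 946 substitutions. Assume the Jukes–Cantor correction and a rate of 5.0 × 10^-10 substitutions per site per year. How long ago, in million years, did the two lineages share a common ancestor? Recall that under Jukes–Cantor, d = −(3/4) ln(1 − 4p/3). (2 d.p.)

499.24

p = 946/2595 ≈ 0.364547.
d = −(3/4) ln(1 − 4p/3) = −0.75 ln(1 − 0.486063) = −0.75 ln(0.513937)
  = −0.75 × (-0.665655) = 0.499241 substitutions/site.
Under a molecular clock d = 2μt, so t = d/(2μ) = 0.499241 / (2 × 5.0 × 10^-10) = 499.24 million years.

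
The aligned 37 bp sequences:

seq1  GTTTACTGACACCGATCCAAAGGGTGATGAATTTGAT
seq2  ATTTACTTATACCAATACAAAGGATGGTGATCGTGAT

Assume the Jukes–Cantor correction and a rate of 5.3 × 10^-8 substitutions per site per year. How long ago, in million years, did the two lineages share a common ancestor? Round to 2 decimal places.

The sequences differ at 10 of 37 sites (1, 8, 10, 14, 17, 24, 27, 31, 32, 33), so p = 10/37 ≈ 0.27027.
d = −(3/4) ln(1 − 4p/3) = −0.75 ln(1 − 0.36036) = −0.75 ln(0.63964)
  = −0.75 × (-0.446850) = 0.335138 substitutions/site.
Under a molecular clock d = 2μt, so t = d/(2μ) = 0.335138 / (2 × 5.3 × 10^-8) = 3.16 million years.

3.16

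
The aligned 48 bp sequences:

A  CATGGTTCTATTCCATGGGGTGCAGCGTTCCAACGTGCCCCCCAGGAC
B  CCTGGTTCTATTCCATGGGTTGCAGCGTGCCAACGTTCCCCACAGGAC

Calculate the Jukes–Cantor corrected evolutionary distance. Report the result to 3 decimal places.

0.112

The sequences differ at 5 of 48 sites (2, 20, 29, 37, 42), so p = 5/48 ≈ 0.104167.
d = −(3/4) ln(1 − 4p/3) = −0.75 ln(1 − 0.138889) = −0.75 ln(0.861111)
  = −0.75 × (-0.149532) = 0.112149 substitutions/site.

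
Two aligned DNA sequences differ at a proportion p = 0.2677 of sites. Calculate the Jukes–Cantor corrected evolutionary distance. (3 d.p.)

d = −(3/4) ln(1 − 4p/3) = −0.75 ln(1 − 0.356933) = −0.75 ln(0.643067)
  = −0.75 × (-0.441506) = 0.331130 substitutions/site.

0.331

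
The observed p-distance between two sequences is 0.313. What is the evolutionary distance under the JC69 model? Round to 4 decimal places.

d = −(3/4) ln(1 − 4p/3) = −0.75 ln(1 − 0.417333) = −0.75 ln(0.582667)
  = −0.75 × (-0.540139) = 0.405104 substitutions/site.

0.4051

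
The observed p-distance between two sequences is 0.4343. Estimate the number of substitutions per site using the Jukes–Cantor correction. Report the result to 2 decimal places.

0.65

d = −(3/4) ln(1 − 4p/3) = −0.75 ln(1 − 0.579067) = −0.75 ln(0.420933)
  = −0.75 × (-0.865282) = 0.648962 substitutions/site.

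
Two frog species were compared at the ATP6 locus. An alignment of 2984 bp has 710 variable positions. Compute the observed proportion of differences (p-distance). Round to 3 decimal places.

0.238

p = 710/2984 = 0.237935… ≈ 0.238 (to 3 d.p.).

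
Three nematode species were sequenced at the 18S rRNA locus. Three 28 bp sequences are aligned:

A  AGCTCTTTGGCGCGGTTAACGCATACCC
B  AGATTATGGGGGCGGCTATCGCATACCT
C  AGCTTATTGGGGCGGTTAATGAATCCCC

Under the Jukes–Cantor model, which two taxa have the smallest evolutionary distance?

A–B: 8/28 differ, p = 0.286, d = 0.360.
A–C: 6/28 differ, p = 0.214, d = 0.252.
B–C: 8/28 differ, p = 0.286, d = 0.360.
The smallest distance is between A and C.

A and C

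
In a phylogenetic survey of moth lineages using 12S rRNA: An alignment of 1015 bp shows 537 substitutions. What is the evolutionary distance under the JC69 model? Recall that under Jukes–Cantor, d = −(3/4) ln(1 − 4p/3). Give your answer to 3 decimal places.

p = 537/1015 ≈ 0.529064.
d = −(3/4) ln(1 − 4p/3) = −0.75 ln(1 − 0.705419) = −0.75 ln(0.294581)
  = −0.75 × (-1.222201) = 0.916651 substitutions/site.

0.917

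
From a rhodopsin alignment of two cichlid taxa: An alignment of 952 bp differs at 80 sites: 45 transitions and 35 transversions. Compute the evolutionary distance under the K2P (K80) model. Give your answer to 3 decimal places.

0.089

P = 45/952 ≈ 0.047269 and Q = 35/952 ≈ 0.036765.
Under the Kimura two-parameter model, d = −½ ln(1 − 2P − Q) − ¼ ln(1 − 2Q).
1 − 2P − Q = 0.868697, giving −½ ln(0.868697) = 0.070380.
1 − 2Q = 0.92647, giving −¼ ln(0.92647) = 0.019093.
d = 0.070380 + 0.019093 = 0.089473.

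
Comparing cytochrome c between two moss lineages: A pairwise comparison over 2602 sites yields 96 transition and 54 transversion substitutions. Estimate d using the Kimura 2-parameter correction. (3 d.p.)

P = 96/2602 ≈ 0.036895 and Q = 54/2602 ≈ 0.020753.
Under the Kimura two-parameter model, d = −½ ln(1 − 2P − Q) − ¼ ln(1 − 2Q).
1 − 2P − Q = 0.905457, giving −½ ln(0.905457) = 0.049658.
1 − 2Q = 0.958494, giving −¼ ln(0.958494) = 0.010598.
d = 0.049658 + 0.010598 = 0.060256.

0.060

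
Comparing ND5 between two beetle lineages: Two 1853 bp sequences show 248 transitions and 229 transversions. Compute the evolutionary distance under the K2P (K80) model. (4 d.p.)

0.3192

P = 248/1853 ≈ 0.133837 and Q = 229/1853 ≈ 0.123583.
Under the Kimura two-parameter model, d = −½ ln(1 − 2P − Q) − ¼ ln(1 − 2Q).
1 − 2P − Q = 0.608743, giving −½ ln(0.608743) = 0.248180.
1 − 2Q = 0.752834, giving −¼ ln(0.752834) = 0.070978.
d = 0.248180 + 0.070978 = 0.319158.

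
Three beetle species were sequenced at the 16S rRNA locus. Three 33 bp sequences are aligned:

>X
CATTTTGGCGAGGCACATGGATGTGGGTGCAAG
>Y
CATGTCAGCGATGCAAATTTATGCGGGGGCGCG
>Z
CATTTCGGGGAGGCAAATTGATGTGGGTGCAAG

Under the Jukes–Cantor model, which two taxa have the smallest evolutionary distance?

X–Y: 11/33 differ, p = 0.333, d = 0.441.
X–Z: 4/33 differ, p = 0.121, d = 0.132.
Y–Z: 9/33 differ, p = 0.273, d = 0.339.
The smallest distance is between X and Z.

X and Z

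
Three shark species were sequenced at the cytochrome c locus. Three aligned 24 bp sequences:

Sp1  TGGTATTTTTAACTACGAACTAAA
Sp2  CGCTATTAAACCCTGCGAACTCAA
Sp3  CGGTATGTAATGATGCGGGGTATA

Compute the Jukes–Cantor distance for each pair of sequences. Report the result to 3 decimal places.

d(Sp1,Sp2) = 0.520, d(Sp1,Sp3) = 0.824, d(Sp2,Sp3) = 0.708

Sp1–Sp2: 9/24 sites differ → p = 0.375, d = −0.75 ln(1 − 0.5) = 0.519860 ≈ 0.520.
Sp1–Sp3: 12/24 sites differ → p = 0.5, d = −0.75 ln(1 − 0.666667) = 0.823960 ≈ 0.824.
Sp2–Sp3: 11/24 sites differ → p ≈ 0.458333, d = −0.75 ln(1 − 0.611111) = 0.708346 ≈ 0.708.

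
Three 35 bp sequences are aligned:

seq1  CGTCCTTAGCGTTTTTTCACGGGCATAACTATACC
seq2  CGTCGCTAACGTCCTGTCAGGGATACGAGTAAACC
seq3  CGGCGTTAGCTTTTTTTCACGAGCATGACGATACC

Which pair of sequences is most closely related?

seq1 and seq3

seq1–seq2: 13/35 differ, p = 0.371, d = 0.513.
seq1–seq3: 6/35 differ, p = 0.171, d = 0.195.
seq2–seq3: 15/35 differ, p = 0.429, d = 0.635.
The smallest distance is between seq1 and seq3.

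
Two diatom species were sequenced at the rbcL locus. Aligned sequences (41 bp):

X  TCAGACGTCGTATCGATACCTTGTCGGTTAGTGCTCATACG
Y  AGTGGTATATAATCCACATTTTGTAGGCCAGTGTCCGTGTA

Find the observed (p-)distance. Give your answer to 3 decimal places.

0.537

The sequences differ at 22 of 41 positions.
p = 22/41 = 0.536585… ≈ 0.537 (to 3 d.p.).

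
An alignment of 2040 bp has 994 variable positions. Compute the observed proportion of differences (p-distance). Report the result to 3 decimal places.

p = 994/2040 = 0.487254… ≈ 0.487 (to 3 d.p.).

0.487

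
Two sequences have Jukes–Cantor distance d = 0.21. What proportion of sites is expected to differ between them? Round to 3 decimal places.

0.183

p = (3/4)(1 − e^(−4d/3)) = 0.75 × (1 − e^(-0.28)) = 0.75 × (1 − 0.755784) = 0.183162.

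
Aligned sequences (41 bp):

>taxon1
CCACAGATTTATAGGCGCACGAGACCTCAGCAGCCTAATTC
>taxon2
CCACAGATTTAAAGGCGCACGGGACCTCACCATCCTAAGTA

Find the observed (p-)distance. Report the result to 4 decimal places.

0.1463

The sequences differ at 6 of 41 positions (sites 12, 22, 30, 33, 39, 41).
p = 6/41 = 0.146341… ≈ 0.1463 (to 4 d.p.).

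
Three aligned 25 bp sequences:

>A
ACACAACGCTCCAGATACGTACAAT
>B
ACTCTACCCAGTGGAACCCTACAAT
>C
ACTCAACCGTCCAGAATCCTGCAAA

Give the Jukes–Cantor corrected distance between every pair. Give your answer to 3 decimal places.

d(A,B) = 0.572, d(A,C) = 0.417, d(B,C) = 0.490

A–B: 10/25 sites differ → p = 0.4, d = −0.75 ln(1 − 0.533333) = 0.571605 ≈ 0.572.
A–C: 8/25 sites differ → p = 0.32, d = −0.75 ln(1 − 0.426667) = 0.417216 ≈ 0.417.
B–C: 9/25 sites differ → p = 0.36, d = −0.75 ln(1 − 0.48) = 0.490445 ≈ 0.490.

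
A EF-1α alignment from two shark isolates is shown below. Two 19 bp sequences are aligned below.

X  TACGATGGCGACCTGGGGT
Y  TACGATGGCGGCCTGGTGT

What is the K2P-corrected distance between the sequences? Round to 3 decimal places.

0.114

Of 19 sites, 1 differences are transitions and 1 are transversions, so P = 1/19 ≈ 0.052632 and Q = 1/19 ≈ 0.052632.
Under the Kimura two-parameter model, d = −½ ln(1 − 2P − Q) − ¼ ln(1 − 2Q).
1 − 2P − Q = 0.842104, giving −½ ln(0.842104) = 0.085926.
1 − 2Q = 0.894736, giving −¼ ln(0.894736) = 0.027807.
d = 0.085926 + 0.027807 = 0.113733.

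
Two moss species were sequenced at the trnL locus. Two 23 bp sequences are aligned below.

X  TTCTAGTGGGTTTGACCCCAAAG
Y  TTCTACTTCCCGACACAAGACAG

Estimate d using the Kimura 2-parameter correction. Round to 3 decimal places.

1.200

Of 23 sites, 1 differences are transitions and 11 are transversions, so P = 1/23 ≈ 0.043478 and Q = 11/23 ≈ 0.478261.
Under the Kimura two-parameter model, d = −½ ln(1 − 2P − Q) − ¼ ln(1 − 2Q).
1 − 2P − Q = 0.434783, giving −½ ln(0.434783) = 0.416454.
1 − 2Q = 0.043478, giving −¼ ln(0.043478) = 0.783875.
d = 0.416454 + 0.783875 = 1.200329.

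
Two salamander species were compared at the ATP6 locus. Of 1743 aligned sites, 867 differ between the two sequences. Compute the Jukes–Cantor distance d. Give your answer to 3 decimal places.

0.816

p = 867/1743 ≈ 0.497418.
d = −(3/4) ln(1 − 4p/3) = −0.75 ln(1 − 0.663224) = −0.75 ln(0.336776)
  = −0.75 × (-1.088337) = 0.816253 substitutions/site.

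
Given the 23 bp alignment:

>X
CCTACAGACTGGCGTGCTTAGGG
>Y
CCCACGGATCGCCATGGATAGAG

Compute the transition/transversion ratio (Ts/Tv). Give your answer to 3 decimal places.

2.000

Transitions are A↔G and C↔T; transversions are all other mismatches.
Transitions: 6. Transversions: 3.
R = 6/3 = 2.000.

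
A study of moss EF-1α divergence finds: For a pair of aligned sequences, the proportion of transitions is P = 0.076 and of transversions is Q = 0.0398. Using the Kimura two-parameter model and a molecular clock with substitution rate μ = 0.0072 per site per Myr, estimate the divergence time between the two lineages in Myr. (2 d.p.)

Under the Kimura two-parameter model, d = −½ ln(1 − 2P − Q) − ¼ ln(1 − 2Q).
1 − 2P − Q = 0.8082, giving −½ ln(0.8082) = 0.106473.
1 − 2Q = 0.9204, giving −¼ ln(0.9204) = 0.020737.
d = 0.106473 + 0.020737 = 0.127210.
Under a molecular clock d = 2μt, so t = d/(2μ) = 0.127210 / (2 × 0.0072) = 8.83 Myr.

8.83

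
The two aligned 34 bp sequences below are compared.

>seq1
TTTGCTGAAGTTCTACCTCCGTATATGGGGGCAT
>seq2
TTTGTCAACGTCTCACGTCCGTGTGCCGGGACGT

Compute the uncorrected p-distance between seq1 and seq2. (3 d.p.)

The sequences differ at 14 of 34 positions.
p = 14/34 = 0.411764… ≈ 0.412 (to 3 d.p.).

0.412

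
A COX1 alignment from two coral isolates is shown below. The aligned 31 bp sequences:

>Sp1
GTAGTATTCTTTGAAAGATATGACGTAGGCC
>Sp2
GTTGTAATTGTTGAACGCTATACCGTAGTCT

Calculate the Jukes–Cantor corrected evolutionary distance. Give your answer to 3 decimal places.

0.422

The sequences differ at 10 of 31 sites (3, 7, 9, 10, 16, 18, 22, 23, 29, 31), so p = 10/31 ≈ 0.322581.
d = −(3/4) ln(1 − 4p/3) = −0.75 ln(1 − 0.430108) = −0.75 ln(0.569892)
  = −0.75 × (-0.562308) = 0.421731 substitutions/site.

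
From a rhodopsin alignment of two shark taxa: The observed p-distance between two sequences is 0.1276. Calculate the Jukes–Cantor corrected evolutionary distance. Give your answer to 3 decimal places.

d = −(3/4) ln(1 − 4p/3) = −0.75 ln(1 − 0.170133) = −0.75 ln(0.829867)
  = −0.75 × (-0.186490) = 0.139868 substitutions/site.

0.140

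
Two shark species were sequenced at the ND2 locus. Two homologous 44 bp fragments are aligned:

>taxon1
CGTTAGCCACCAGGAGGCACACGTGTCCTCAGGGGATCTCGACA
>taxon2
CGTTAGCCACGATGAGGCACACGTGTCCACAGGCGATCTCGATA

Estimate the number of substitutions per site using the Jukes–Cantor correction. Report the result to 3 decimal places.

0.123

The sequences differ at 5 of 44 sites (11, 13, 29, 34, 43), so p = 5/44 ≈ 0.113636.
d = −(3/4) ln(1 − 4p/3) = −0.75 ln(1 − 0.151515) = −0.75 ln(0.848485)
  = −0.75 × (-0.164303) = 0.123227 substitutions/site.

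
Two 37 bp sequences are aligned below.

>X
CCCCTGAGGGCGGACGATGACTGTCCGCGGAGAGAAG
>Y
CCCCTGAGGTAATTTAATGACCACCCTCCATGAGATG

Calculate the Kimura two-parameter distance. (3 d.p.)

0.593

Of 37 sites, 7 differences are transitions and 8 are transversions, so P = 7/37 ≈ 0.189189 and Q = 8/37 ≈ 0.216216.
Under the Kimura two-parameter model, d = −½ ln(1 − 2P − Q) − ¼ ln(1 − 2Q).
1 − 2P − Q = 0.405406, giving −½ ln(0.405406) = 0.451433.
1 − 2Q = 0.567568, giving −¼ ln(0.567568) = 0.141599.
d = 0.451433 + 0.141599 = 0.593032.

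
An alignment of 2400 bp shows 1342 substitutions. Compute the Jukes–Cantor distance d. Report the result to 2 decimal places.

1.03

p = 1342/2400 ≈ 0.559167.
d = −(3/4) ln(1 − 4p/3) = −0.75 ln(1 − 0.745556) = −0.75 ln(0.254444)
  = −0.75 × (-1.368675) = 1.026506 substitutions/site.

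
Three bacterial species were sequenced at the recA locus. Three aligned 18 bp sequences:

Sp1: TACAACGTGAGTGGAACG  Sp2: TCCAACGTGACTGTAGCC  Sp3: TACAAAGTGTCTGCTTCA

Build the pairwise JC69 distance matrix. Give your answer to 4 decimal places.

d(Sp1,Sp2) = 0.3470, d(Sp1,Sp3) = 0.5482, d(Sp2,Sp3) = 0.5482

Sp1–Sp2: 5/18 sites differ → p ≈ 0.277778, d = −0.75 ln(1 − 0.370371) = 0.346968 ≈ 0.3470.
Sp1–Sp3: 7/18 sites differ → p ≈ 0.388889, d = −0.75 ln(1 − 0.518519) = 0.548166 ≈ 0.5482.
Sp2–Sp3: 7/18 sites differ → p ≈ 0.388889, d = −0.75 ln(1 − 0.518519) = 0.548166 ≈ 0.5482.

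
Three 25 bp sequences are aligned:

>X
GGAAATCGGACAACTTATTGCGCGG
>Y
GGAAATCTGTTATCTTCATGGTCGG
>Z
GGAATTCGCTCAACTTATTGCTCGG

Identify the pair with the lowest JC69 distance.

X–Y: 8/25 differ, p = 0.320, d = 0.417.
X–Z: 4/25 differ, p = 0.160, d = 0.180.
Y–Z: 8/25 differ, p = 0.320, d = 0.417.
The smallest distance is between X and Z.

X and Z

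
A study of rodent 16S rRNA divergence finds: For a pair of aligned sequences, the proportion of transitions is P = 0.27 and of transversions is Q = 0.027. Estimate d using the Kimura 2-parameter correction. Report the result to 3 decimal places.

Under the Kimura two-parameter model, d = −½ ln(1 − 2P − Q) − ¼ ln(1 − 2Q).
1 − 2P − Q = 0.433, giving −½ ln(0.433) = 0.418509.
1 − 2Q = 0.946, giving −¼ ln(0.946) = 0.013878.
d = 0.418509 + 0.013878 = 0.432387.

0.432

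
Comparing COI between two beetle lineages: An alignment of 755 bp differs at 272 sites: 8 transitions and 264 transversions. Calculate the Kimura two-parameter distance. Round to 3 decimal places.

P = 8/755 ≈ 0.010596 and Q = 264/755 ≈ 0.349669.
Under the Kimura two-parameter model, d = −½ ln(1 − 2P − Q) − ¼ ln(1 − 2Q).
1 − 2P − Q = 0.629139, giving −½ ln(0.629139) = 0.231702.
1 − 2Q = 0.300662, giving −¼ ln(0.300662) = 0.300442.
d = 0.231702 + 0.300442 = 0.532144.

0.532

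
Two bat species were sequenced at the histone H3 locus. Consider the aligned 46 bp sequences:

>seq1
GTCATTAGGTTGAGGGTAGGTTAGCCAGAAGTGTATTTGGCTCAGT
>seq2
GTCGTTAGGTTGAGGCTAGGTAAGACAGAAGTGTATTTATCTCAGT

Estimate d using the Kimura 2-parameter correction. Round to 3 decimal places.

0.143

Of 46 sites, 2 differences are transitions and 4 are transversions, so P = 2/46 ≈ 0.043478 and Q = 4/46 ≈ 0.086957.
Under the Kimura two-parameter model, d = −½ ln(1 − 2P − Q) − ¼ ln(1 − 2Q).
1 − 2P − Q = 0.826087, giving −½ ln(0.826087) = 0.095528.
1 − 2Q = 0.826086, giving −¼ ln(0.826086) = 0.047764.
d = 0.095528 + 0.047764 = 0.143292.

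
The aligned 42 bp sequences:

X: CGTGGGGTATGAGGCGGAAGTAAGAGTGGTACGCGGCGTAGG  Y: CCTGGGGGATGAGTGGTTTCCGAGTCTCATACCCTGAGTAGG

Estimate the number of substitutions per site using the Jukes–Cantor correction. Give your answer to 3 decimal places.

The sequences differ at 17 of 42 sites, so p = 17/42 ≈ 0.404762.
d = −(3/4) ln(1 − 4p/3) = −0.75 ln(1 − 0.539683) = −0.75 ln(0.460317)
  = −0.75 × (-0.775840) = 0.581880 substitutions/site.

0.582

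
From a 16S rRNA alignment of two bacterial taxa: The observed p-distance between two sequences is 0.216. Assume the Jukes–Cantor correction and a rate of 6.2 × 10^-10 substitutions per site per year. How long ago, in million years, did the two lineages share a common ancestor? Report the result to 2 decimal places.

205.45

d = −(3/4) ln(1 − 4p/3) = −0.75 ln(1 − 0.288) = −0.75 ln(0.712)
  = −0.75 × (-0.339677) = 0.254758 substitutions/site.
Under a molecular clock d = 2μt, so t = d/(2μ) = 0.254758 / (2 × 6.2 × 10^-10) = 205.45 million years.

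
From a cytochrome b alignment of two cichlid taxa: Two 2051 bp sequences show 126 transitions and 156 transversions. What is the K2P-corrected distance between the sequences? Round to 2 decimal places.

P = 126/2051 ≈ 0.061433 and Q = 156/2051 ≈ 0.07606.
Under the Kimura two-parameter model, d = −½ ln(1 − 2P − Q) − ¼ ln(1 − 2Q).
1 − 2P − Q = 0.801074, giving −½ ln(0.801074) = 0.110901.
1 − 2Q = 0.84788, giving −¼ ln(0.84788) = 0.041254.
d = 0.110901 + 0.041254 = 0.152155.

0.15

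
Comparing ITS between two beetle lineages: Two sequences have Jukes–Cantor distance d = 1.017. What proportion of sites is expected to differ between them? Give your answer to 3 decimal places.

0.557

p = (3/4)(1 − e^(−4d/3)) = 0.75 × (1 − e^(-1.356)) = 0.75 × (1 − 0.257689) = 0.556733.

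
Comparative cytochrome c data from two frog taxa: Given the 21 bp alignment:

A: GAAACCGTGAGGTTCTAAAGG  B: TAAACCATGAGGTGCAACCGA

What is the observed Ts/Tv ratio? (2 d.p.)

0.40

Transitions are A↔G and C↔T; transversions are all other mismatches.
Transitions: 2. Transversions: 5.
R = 2/5 = 0.40.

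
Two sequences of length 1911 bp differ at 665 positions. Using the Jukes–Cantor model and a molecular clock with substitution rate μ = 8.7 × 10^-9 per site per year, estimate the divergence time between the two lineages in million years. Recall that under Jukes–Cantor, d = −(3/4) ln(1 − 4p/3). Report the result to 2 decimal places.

p = 665/1911 ≈ 0.347985.
d = −(3/4) ln(1 − 4p/3) = −0.75 ln(1 − 0.46398) = −0.75 ln(0.53602)
  = −0.75 × (-0.623584) = 0.467688 substitutions/site.
Under a molecular clock d = 2μt, so t = d/(2μ) = 0.467688 / (2 × 8.7 × 10^-9) = 26.88 million years.

26.88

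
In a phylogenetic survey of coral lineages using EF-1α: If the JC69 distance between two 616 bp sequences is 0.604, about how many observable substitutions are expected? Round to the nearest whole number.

256

Invert JC69: p = (3/4)(1 − e^(−4d/3)) = 0.75 × (1 − e^(-0.805333)) = 0.75 × (1 − 0.446939) = 0.414796.
Expected differing sites = pL ≈ 0.414796 × 616 = 255.514336 ≈ 256.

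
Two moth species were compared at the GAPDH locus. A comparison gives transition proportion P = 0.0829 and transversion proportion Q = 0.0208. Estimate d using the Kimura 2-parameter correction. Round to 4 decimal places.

Under the Kimura two-parameter model, d = −½ ln(1 − 2P − Q) − ¼ ln(1 − 2Q).
1 − 2P − Q = 0.8134, giving −½ ln(0.8134) = 0.103266.
1 − 2Q = 0.9584, giving −¼ ln(0.9584) = 0.010623.
d = 0.103266 + 0.010623 = 0.113889.

0.1139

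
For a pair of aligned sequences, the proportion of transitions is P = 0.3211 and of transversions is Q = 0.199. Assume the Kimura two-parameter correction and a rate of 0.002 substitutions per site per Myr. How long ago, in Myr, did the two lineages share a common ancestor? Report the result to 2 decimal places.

261.73

Under the Kimura two-parameter model, d = −½ ln(1 − 2P − Q) − ¼ ln(1 − 2Q).
1 − 2P − Q = 0.1588, giving −½ ln(0.1588) = 0.920055.
1 − 2Q = 0.602, giving −¼ ln(0.602) = 0.126874.
d = 0.920055 + 0.126874 = 1.046929.
Under a molecular clock d = 2μt, so t = d/(2μ) = 1.046929 / (2 × 0.002) = 261.73 Myr.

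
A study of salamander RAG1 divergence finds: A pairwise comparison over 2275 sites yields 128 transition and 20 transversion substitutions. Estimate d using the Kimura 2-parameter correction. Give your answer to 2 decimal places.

0.07

P = 128/2275 ≈ 0.056264 and Q = 20/2275 ≈ 0.008791.
Under the Kimura two-parameter model, d = −½ ln(1 − 2P − Q) − ¼ ln(1 − 2Q).
1 − 2P − Q = 0.878681, giving −½ ln(0.878681) = 0.064667.
1 − 2Q = 0.982418, giving −¼ ln(0.982418) = 0.004435.
d = 0.064667 + 0.004435 = 0.069102.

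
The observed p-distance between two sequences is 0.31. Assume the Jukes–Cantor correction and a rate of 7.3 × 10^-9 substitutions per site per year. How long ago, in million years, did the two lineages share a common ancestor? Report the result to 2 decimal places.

27.40

d = −(3/4) ln(1 − 4p/3) = −0.75 ln(1 − 0.413333) = −0.75 ln(0.586667)
  = −0.75 × (-0.533298) = 0.399974 substitutions/site.
Under a molecular clock d = 2μt, so t = d/(2μ) = 0.399974 / (2 × 7.3 × 10^-9) = 27.40 million years.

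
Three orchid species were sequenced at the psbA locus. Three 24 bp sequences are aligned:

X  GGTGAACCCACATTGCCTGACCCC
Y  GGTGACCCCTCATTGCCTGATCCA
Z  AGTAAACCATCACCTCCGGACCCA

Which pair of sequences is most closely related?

X–Y: 4/24 differ, p = 0.167, d = 0.188.
X–Z: 9/24 differ, p = 0.375, d = 0.520.
Y–Z: 9/24 differ, p = 0.375, d = 0.520.
The smallest distance is between X and Y.

X and Y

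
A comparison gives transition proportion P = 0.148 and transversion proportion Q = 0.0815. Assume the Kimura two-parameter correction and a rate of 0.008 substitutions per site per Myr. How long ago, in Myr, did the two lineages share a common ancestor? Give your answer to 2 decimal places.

Under the Kimura two-parameter model, d = −½ ln(1 − 2P − Q) − ¼ ln(1 − 2Q).
1 − 2P − Q = 0.6225, giving −½ ln(0.6225) = 0.237006.
1 − 2Q = 0.837, giving −¼ ln(0.837) = 0.044483.
d = 0.237006 + 0.044483 = 0.281489.
Under a molecular clock d = 2μt, so t = d/(2μ) = 0.281489 / (2 × 0.008) = 17.59 Myr.

17.59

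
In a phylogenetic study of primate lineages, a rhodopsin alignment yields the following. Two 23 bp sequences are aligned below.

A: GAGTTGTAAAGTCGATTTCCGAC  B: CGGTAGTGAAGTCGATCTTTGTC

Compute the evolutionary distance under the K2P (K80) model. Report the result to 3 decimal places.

0.492

Of 23 sites, 5 differences are transitions and 3 are transversions, so P = 5/23 ≈ 0.217391 and Q = 3/23 ≈ 0.130435.
Under the Kimura two-parameter model, d = −½ ln(1 − 2P − Q) − ¼ ln(1 − 2Q).
1 − 2P − Q = 0.434783, giving −½ ln(0.434783) = 0.416454.
1 − 2Q = 0.73913, giving −¼ ln(0.73913) = 0.075570.
d = 0.416454 + 0.075570 = 0.492024.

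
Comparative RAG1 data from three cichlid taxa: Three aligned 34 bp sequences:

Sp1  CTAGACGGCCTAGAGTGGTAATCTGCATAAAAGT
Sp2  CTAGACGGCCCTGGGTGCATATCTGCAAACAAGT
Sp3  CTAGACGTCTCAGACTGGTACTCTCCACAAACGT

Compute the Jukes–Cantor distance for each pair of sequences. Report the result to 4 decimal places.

Sp1–Sp2: 8/34 sites differ → p ≈ 0.235294, d = −0.75 ln(1 − 0.313725) = 0.282358 ≈ 0.2824.
Sp1–Sp3: 8/34 sites differ → p ≈ 0.235294, d = −0.75 ln(1 − 0.313725) = 0.282358 ≈ 0.2824.
Sp2–Sp3: 13/34 sites differ → p ≈ 0.382353, d = −0.75 ln(1 − 0.509804) = 0.534712 ≈ 0.5347.

d(Sp1,Sp2) = 0.2824, d(Sp1,Sp3) = 0.2824, d(Sp2,Sp3) = 0.5347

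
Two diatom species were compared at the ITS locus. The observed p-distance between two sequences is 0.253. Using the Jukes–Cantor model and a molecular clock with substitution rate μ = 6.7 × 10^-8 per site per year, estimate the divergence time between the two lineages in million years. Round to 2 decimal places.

2.30

d = −(3/4) ln(1 − 4p/3) = −0.75 ln(1 − 0.337333) = −0.75 ln(0.662667)
  = −0.75 × (-0.411483) = 0.308612 substitutions/site.
Under a molecular clock d = 2μt, so t = d/(2μ) = 0.308612 / (2 × 6.7 × 10^-8) = 2.30 million years.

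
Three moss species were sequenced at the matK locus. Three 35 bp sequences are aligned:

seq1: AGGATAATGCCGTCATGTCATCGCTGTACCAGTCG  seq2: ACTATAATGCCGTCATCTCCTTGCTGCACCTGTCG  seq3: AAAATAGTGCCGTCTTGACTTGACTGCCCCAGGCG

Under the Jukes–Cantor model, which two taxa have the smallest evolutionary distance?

seq1 and seq2

seq1–seq2: 7/35 differ, p = 0.200, d = 0.233.
seq1–seq3: 11/35 differ, p = 0.314, d = 0.407.
seq2–seq3: 12/35 differ, p = 0.343, d = 0.458.
The smallest distance is between seq1 and seq2.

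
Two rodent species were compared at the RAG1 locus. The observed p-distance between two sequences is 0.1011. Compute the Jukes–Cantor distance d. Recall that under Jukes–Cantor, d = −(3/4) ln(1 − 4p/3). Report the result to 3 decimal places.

d = −(3/4) ln(1 − 4p/3) = −0.75 ln(1 − 0.1348) = −0.75 ln(0.8652)
  = −0.75 × (-0.144795) = 0.108596 substitutions/site.

0.109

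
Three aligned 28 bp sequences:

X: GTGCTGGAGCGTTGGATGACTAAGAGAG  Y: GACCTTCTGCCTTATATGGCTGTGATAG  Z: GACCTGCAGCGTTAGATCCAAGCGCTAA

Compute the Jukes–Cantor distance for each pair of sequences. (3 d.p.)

X–Y: 12/28 sites differ → p ≈ 0.428571, d = −0.75 ln(1 − 0.571428) = 0.635472 ≈ 0.635.
X–Z: 13/28 sites differ → p ≈ 0.464286, d = −0.75 ln(1 − 0.619048) = 0.723811 ≈ 0.724.
Y–Z: 11/28 sites differ → p ≈ 0.392857, d = −0.75 ln(1 − 0.523809) = 0.556452 ≈ 0.556.

d(X,Y) = 0.635, d(X,Z) = 0.724, d(Y,Z) = 0.556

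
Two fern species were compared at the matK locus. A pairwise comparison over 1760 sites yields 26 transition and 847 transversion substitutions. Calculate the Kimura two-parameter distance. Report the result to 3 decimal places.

1.178

P = 26/1760 ≈ 0.014773 and Q = 847/1760 = 0.48125.
Under the Kimura two-parameter model, d = −½ ln(1 − 2P − Q) − ¼ ln(1 − 2Q).
1 − 2P − Q = 0.489204, giving −½ ln(0.489204) = 0.357488.
1 − 2Q = 0.0375, giving −¼ ln(0.0375) = 0.820854.
d = 0.357488 + 0.820854 = 1.178342.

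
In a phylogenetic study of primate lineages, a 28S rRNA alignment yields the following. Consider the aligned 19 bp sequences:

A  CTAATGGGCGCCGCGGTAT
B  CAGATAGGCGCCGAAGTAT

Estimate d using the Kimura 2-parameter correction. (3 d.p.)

0.332

Of 19 sites, 3 differences are transitions and 2 are transversions, so P = 3/19 ≈ 0.157895 and Q = 2/19 ≈ 0.105263.
Under the Kimura two-parameter model, d = −½ ln(1 − 2P − Q) − ¼ ln(1 − 2Q).
1 − 2P − Q = 0.578947, giving −½ ln(0.578947) = 0.273272.
1 − 2Q = 0.789474, giving −¼ ln(0.789474) = 0.059097.
d = 0.273272 + 0.059097 = 0.332369.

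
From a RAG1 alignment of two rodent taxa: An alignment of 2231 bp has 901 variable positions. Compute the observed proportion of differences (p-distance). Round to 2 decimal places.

p = 901/2231 = 0.403854… ≈ 0.40 (to 2 d.p.).

0.40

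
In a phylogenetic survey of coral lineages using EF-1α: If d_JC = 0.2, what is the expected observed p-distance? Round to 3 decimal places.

p = (3/4)(1 − e^(−4d/3)) = 0.75 × (1 − e^(-0.266667)) = 0.75 × (1 − 0.765928) = 0.175554.

0.176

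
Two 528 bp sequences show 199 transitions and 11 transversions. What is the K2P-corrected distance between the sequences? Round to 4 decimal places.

P = 199/528 ≈ 0.376894 and Q = 11/528 ≈ 0.020833.
Under the Kimura two-parameter model, d = −½ ln(1 − 2P − Q) − ¼ ln(1 − 2Q).
1 − 2P − Q = 0.225379, giving −½ ln(0.225379) = 0.744986.
1 − 2Q = 0.958334, giving −¼ ln(0.958334) = 0.010640.
d = 0.744986 + 0.010640 = 0.755626.

0.7556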